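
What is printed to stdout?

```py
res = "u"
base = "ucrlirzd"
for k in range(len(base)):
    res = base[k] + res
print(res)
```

dzrilrcuu

k=0: prepend 'u' → 'uu'
k=1: prepend 'c' → 'cuu'
k=2: prepend 'r' → 'rcuu'
k=3: prepend 'l' → 'lrcuu'
k=4: prepend 'i' → 'ilrcuu'
k=5: prepend 'r' → 'rilrcuu'
k=6: prepend 'z' → 'zrilrcuu'
k=7: prepend 'd' → 'dzrilrcuu'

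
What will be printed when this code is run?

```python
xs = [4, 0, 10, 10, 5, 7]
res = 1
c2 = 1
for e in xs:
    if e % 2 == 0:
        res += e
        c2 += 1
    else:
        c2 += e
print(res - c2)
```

e=4: even, res = 1+4 = 5; c2=2
e=0: even, res = 5+0 = 5; c2=3
e=10: even, res = 5+10 = 15; c2=4
e=10: even, res = 15+10 = 25; c2=5
e=5: not even; c2=10
e=7: not even; c2=17
res-c2 = 25-17 = 8

8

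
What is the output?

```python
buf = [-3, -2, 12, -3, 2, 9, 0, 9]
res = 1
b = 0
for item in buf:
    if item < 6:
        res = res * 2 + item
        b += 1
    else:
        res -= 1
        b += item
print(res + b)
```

-16

item=-3: <6, res = 1*2+(-3) = -1; b=1
item=-2: <6, res = (-1)*2+(-2) = -4; b=2
item=12: not <6, res = (-4)-1 = -5; b=14
item=-3: <6, res = (-5)*2+(-3) = -13; b=15
item=2: <6, res = (-13)*2+2 = -24; b=16
item=9: not <6, res = (-24)-1 = -25; b=25
item=0: <6, res = (-25)*2+0 = -50; b=26
item=9: not <6, res = (-50)-1 = -51; b=35
res+b = (-51)+35 = -16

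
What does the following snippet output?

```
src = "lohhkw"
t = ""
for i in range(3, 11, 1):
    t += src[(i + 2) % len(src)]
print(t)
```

wlohhkwl

i=3: add src[5]='w' → 'w'
i=4: add src[0]='l' → 'wl'
i=5: add src[1]='o' → 'wlo'
i=6: add src[2]='h' → 'wloh'
i=7: add src[3]='h' → 'wlohh'
i=8: add src[4]='k' → 'wlohhk'
i=9: add src[5]='w' → 'wlohhkw'
i=10: add src[0]='l' → 'wlohhkwl'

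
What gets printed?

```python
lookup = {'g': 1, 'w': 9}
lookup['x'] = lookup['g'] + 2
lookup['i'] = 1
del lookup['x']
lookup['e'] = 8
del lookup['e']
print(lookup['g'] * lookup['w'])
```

lookup['x'] = lookup['g']+2 = 3 → {'g': 1, 'w': 9, 'x': 3}
lookup['i'] = 1 → {'g': 1, 'w': 9, 'x': 3, 'i': 1}
del 'x' → {'g': 1, 'w': 9, 'i': 1}
lookup['e'] = 8 → {'g': 1, 'w': 9, 'i': 1, 'e': 8}
del 'e' → {'g': 1, 'w': 9, 'i': 1}
lookup['g']*lookup['w'] = 1*9 = 9

9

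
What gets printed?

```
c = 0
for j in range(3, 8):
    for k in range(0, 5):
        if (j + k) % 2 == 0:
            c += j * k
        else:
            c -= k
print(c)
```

94

j=3,k=0: odd sum, c = 0-0 = 0
j=3,k=1: even sum, c = 0+3 = 3
j=3,k=2: odd sum, c = 3-2 = 1
j=3,k=3: even sum, c = 1+9 = 10
j=3,k=4: odd sum, c = 10-4 = 6
j=4,k=0: even sum, c = 6+0 = 6
j=4,k=1: odd sum, c = 6-1 = 5
j=4,k=2: even sum, c = 5+8 = 13
j=4,k=3: odd sum, c = 13-3 = 10
j=4,k=4: even sum, c = 10+16 = 26
j=5,k=0: odd sum, c = 26-0 = 26
j=5,k=1: even sum, c = 26+5 = 31
j=5,k=2: odd sum, c = 31-2 = 29
j=5,k=3: even sum, c = 29+15 = 44
j=5,k=4: odd sum, c = 44-4 = 40
j=6,k=0: even sum, c = 40+0 = 40
j=6,k=1: odd sum, c = 40-1 = 39
j=6,k=2: even sum, c = 39+12 = 51
j=6,k=3: odd sum, c = 51-3 = 48
j=6,k=4: even sum, c = 48+24 = 72
j=7,k=0: odd sum, c = 72-0 = 72
j=7,k=1: even sum, c = 72+7 = 79
j=7,k=2: odd sum, c = 79-2 = 77
j=7,k=3: even sum, c = 77+21 = 98
j=7,k=4: odd sum, c = 98-4 = 94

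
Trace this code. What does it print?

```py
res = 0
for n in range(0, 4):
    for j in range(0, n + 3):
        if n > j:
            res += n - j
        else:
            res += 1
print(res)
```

22

n=0,j=0: not 0>0, res = 0+1 = 1
n=0,j=1: not 0>1, res = 1+1 = 2
n=0,j=2: not 0>2, res = 2+1 = 3
n=1,j=0: 1>0, res = 3+1 = 4
n=1,j=1: not 1>1, res = 4+1 = 5
n=1,j=2: not 1>2, res = 5+1 = 6
n=1,j=3: not 1>3, res = 6+1 = 7
n=2,j=0: 2>0, res = 7+2 = 9
n=2,j=1: 2>1, res = 9+1 = 10
n=2,j=2: not 2>2, res = 10+1 = 11
n=2,j=3: not 2>3, res = 11+1 = 12
n=2,j=4: not 2>4, res = 12+1 = 13
n=3,j=0: 3>0, res = 13+3 = 16
n=3,j=1: 3>1, res = 16+2 = 18
n=3,j=2: 3>2, res = 18+1 = 19
n=3,j=3: not 3>3, res = 19+1 = 20
n=3,j=4: not 3>4, res = 20+1 = 21
n=3,j=5: not 3>5, res = 21+1 = 22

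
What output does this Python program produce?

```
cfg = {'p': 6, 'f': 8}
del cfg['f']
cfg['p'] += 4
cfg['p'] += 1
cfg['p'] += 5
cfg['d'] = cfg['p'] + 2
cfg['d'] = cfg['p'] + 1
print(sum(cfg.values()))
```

33

del 'f' → {'p': 6}
cfg['p'] = 6+4 = 10 → {'p': 10}
cfg['p'] = 10+1 = 11 → {'p': 11}
cfg['p'] = 11+5 = 16 → {'p': 16}
cfg['d'] = cfg['p']+2 = 18 → {'p': 16, 'd': 18}
cfg['d'] = cfg['p']+1 = 17 → {'p': 16, 'd': 17}
sum of values = 33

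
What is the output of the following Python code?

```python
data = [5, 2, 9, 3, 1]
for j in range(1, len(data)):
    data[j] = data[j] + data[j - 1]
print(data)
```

[5, 7, 16, 19, 20]

j=1: data[1] = 2+5 = 7 → [5, 7, 9, 3, 1]
j=2: data[2] = 9+7 = 16 → [5, 7, 16, 3, 1]
j=3: data[3] = 3+16 = 19 → [5, 7, 16, 19, 1]
j=4: data[4] = 1+19 = 20 → [5, 7, 16, 19, 20]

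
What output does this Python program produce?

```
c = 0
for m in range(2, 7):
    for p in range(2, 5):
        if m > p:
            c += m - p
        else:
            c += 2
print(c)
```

31

m=2,p=2: not 2>2, c = 0+2 = 2
m=2,p=3: not 2>3, c = 2+2 = 4
m=2,p=4: not 2>4, c = 4+2 = 6
m=3,p=2: 3>2, c = 6+1 = 7
m=3,p=3: not 3>3, c = 7+2 = 9
m=3,p=4: not 3>4, c = 9+2 = 11
m=4,p=2: 4>2, c = 11+2 = 13
m=4,p=3: 4>3, c = 13+1 = 14
m=4,p=4: not 4>4, c = 14+2 = 16
m=5,p=2: 5>2, c = 16+3 = 19
m=5,p=3: 5>3, c = 19+2 = 21
m=5,p=4: 5>4, c = 21+1 = 22
m=6,p=2: 6>2, c = 22+4 = 26
m=6,p=3: 6>3, c = 26+3 = 29
m=6,p=4: 6>4, c = 29+2 = 31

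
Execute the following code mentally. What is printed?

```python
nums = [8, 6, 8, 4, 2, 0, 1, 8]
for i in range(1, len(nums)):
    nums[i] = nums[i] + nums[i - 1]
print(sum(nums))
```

192

i=1: nums[1] = 6+8 = 14 → [8, 14, 8, 4, 2, 0, 1, 8]
i=2: nums[2] = 8+14 = 22 → [8, 14, 22, 4, 2, 0, 1, 8]
i=3: nums[3] = 4+22 = 26 → [8, 14, 22, 26, 2, 0, 1, 8]
i=4: nums[4] = 2+26 = 28 → [8, 14, 22, 26, 28, 0, 1, 8]
i=5: nums[5] = 0+28 = 28 → [8, 14, 22, 26, 28, 28, 1, 8]
i=6: nums[6] = 1+28 = 29 → [8, 14, 22, 26, 28, 28, 29, 8]
i=7: nums[7] = 8+29 = 37 → [8, 14, 22, 26, 28, 28, 29, 37]
sum = 192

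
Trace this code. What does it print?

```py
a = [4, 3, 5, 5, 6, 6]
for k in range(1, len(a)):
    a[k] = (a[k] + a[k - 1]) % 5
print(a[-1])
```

k=1: a[1] = (3+4)%5 = 2 → [4, 2, 5, 5, 6, 6]
k=2: a[2] = (5+2)%5 = 2 → [4, 2, 2, 5, 6, 6]
k=3: a[3] = (5+2)%5 = 2 → [4, 2, 2, 2, 6, 6]
k=4: a[4] = (6+2)%5 = 3 → [4, 2, 2, 2, 3, 6]
k=5: a[5] = (6+3)%5 = 4 → [4, 2, 2, 2, 3, 4]

4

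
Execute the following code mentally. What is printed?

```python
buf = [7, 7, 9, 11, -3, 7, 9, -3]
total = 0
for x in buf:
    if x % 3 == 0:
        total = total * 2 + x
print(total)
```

x=7: not %3==0
x=7: not %3==0
x=9: %3==0, total = 0*2+9 = 9
x=11: not %3==0
x=-3: %3==0, total = 9*2+(-3) = 15
x=7: not %3==0
x=9: %3==0, total = 15*2+9 = 39
x=-3: %3==0, total = 39*2+(-3) = 75

75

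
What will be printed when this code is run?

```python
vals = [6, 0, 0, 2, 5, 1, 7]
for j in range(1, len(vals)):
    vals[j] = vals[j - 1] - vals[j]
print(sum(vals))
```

10

j=1: vals[1] = 6-0 = 6 → [6, 6, 0, 2, 5, 1, 7]
j=2: vals[2] = 6-0 = 6 → [6, 6, 6, 2, 5, 1, 7]
j=3: vals[3] = 6-2 = 4 → [6, 6, 6, 4, 5, 1, 7]
j=4: vals[4] = 4-5 = -1 → [6, 6, 6, 4, -1, 1, 7]
j=5: vals[5] = (-1)-1 = -2 → [6, 6, 6, 4, -1, -2, 7]
j=6: vals[6] = (-2)-7 = -9 → [6, 6, 6, 4, -1, -2, -9]
sum = 10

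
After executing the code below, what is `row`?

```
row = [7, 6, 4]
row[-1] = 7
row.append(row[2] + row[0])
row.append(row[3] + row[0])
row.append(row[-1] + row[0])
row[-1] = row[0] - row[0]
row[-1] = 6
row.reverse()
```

row[-1] = 7 → [7, 6, 7]
append row[2]+row[0] = 7+7 = 14 → [7, 6, 7, 14]
append row[3]+row[0] = 14+7 = 21 → [7, 6, 7, 14, 21]
append row[-1]+row[0] = 21+7 = 28 → [7, 6, 7, 14, 21, 28]
row[-1] = row[0]-row[0] = 7-7 = 0 → [7, 6, 7, 14, 21, 0]
row[-1] = 6 → [7, 6, 7, 14, 21, 6]
reverse → [6, 21, 14, 7, 6, 7]

[6, 21, 14, 7, 6, 7]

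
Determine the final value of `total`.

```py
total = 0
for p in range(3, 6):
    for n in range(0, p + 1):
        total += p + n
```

93

p=3,n=0: total = 0+3 = 3
p=3,n=1: total = 3+4 = 7
p=3,n=2: total = 7+5 = 12
p=3,n=3: total = 12+6 = 18
p=4,n=0: total = 18+4 = 22
p=4,n=1: total = 22+5 = 27
p=4,n=2: total = 27+6 = 33
p=4,n=3: total = 33+7 = 40
p=4,n=4: total = 40+8 = 48
p=5,n=0: total = 48+5 = 53
p=5,n=1: total = 53+6 = 59
p=5,n=2: total = 59+7 = 66
p=5,n=3: total = 66+8 = 74
p=5,n=4: total = 74+9 = 83
p=5,n=5: total = 83+10 = 93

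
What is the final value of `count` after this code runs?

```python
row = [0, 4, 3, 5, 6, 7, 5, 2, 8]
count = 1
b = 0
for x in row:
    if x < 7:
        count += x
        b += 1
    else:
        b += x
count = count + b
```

48

x=0: <7, count = 1+0 = 1; b=1
x=4: <7, count = 1+4 = 5; b=2
x=3: <7, count = 5+3 = 8; b=3
x=5: <7, count = 8+5 = 13; b=4
x=6: <7, count = 13+6 = 19; b=5
x=7: not <7; b=12
x=5: <7, count = 19+5 = 24; b=13
x=2: <7, count = 24+2 = 26; b=14
x=8: not <7; b=22
count+b = 26+22 = 48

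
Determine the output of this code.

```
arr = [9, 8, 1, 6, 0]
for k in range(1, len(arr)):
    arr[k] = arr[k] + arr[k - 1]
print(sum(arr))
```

92

k=1: arr[1] = 8+9 = 17 → [9, 17, 1, 6, 0]
k=2: arr[2] = 1+17 = 18 → [9, 17, 18, 6, 0]
k=3: arr[3] = 6+18 = 24 → [9, 17, 18, 24, 0]
k=4: arr[4] = 0+24 = 24 → [9, 17, 18, 24, 24]
sum = 92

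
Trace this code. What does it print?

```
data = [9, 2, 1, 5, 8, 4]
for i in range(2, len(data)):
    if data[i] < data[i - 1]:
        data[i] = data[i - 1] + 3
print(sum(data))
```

40

i=2: 1<2, data[2] = 2+3 = 5 → [9, 2, 5, 5, 8, 4]
i=3: 5>=5, unchanged → [9, 2, 5, 5, 8, 4]
i=4: 8>=5, unchanged → [9, 2, 5, 5, 8, 4]
i=5: 4<8, data[5] = 8+3 = 11 → [9, 2, 5, 5, 8, 11]
sum = 40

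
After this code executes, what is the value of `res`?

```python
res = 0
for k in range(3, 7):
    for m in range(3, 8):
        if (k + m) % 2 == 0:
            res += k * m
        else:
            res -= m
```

k=3,m=3: even sum, res = 0+9 = 9
k=3,m=4: odd sum, res = 9-4 = 5
k=3,m=5: even sum, res = 5+15 = 20
k=3,m=6: odd sum, res = 20-6 = 14
k=3,m=7: even sum, res = 14+21 = 35
k=4,m=3: odd sum, res = 35-3 = 32
k=4,m=4: even sum, res = 32+16 = 48
k=4,m=5: odd sum, res = 48-5 = 43
k=4,m=6: even sum, res = 43+24 = 67
k=4,m=7: odd sum, res = 67-7 = 60
k=5,m=3: even sum, res = 60+15 = 75
k=5,m=4: odd sum, res = 75-4 = 71
k=5,m=5: even sum, res = 71+25 = 96
k=5,m=6: odd sum, res = 96-6 = 90
k=5,m=7: even sum, res = 90+35 = 125
k=6,m=3: odd sum, res = 125-3 = 122
k=6,m=4: even sum, res = 122+24 = 146
k=6,m=5: odd sum, res = 146-5 = 141
k=6,m=6: even sum, res = 141+36 = 177
k=6,m=7: odd sum, res = 177-7 = 170

170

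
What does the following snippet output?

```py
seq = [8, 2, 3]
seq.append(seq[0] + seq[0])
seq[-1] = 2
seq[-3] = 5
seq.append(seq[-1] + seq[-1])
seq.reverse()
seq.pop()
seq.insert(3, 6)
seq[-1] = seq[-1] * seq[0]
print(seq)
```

[4, 2, 3, 6, 20]

append seq[0]+seq[0] = 8+8 = 16 → [8, 2, 3, 16]
seq[-1] = 2 → [8, 2, 3, 2]
seq[-3] = 5 → [8, 5, 3, 2]
append seq[-1]+seq[-1] = 2+2 = 4 → [8, 5, 3, 2, 4]
reverse → [4, 2, 3, 5, 8]
pop() removes 8 → [4, 2, 3, 5]
insert 6 at 3 → [4, 2, 3, 6, 5]
seq[-1] = seq[-1]*seq[0] = 5*4 = 20 → [4, 2, 3, 6, 20]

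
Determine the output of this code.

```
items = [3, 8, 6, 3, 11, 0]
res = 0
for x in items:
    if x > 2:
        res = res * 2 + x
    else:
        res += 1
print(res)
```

154

x=3: >2, res = 0*2+3 = 3
x=8: >2, res = 3*2+8 = 14
x=6: >2, res = 14*2+6 = 34
x=3: >2, res = 34*2+3 = 71
x=11: >2, res = 71*2+11 = 153
x=0: not >2, res = 153+1 = 154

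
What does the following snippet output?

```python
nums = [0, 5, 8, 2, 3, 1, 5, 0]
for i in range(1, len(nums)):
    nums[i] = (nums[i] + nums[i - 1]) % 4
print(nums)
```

[0, 1, 1, 3, 2, 3, 0, 0]

i=1: nums[1] = (5+0)%4 = 1 → [0, 1, 8, 2, 3, 1, 5, 0]
i=2: nums[2] = (8+1)%4 = 1 → [0, 1, 1, 2, 3, 1, 5, 0]
i=3: nums[3] = (2+1)%4 = 3 → [0, 1, 1, 3, 3, 1, 5, 0]
i=4: nums[4] = (3+3)%4 = 2 → [0, 1, 1, 3, 2, 1, 5, 0]
i=5: nums[5] = (1+2)%4 = 3 → [0, 1, 1, 3, 2, 3, 5, 0]
i=6: nums[6] = (5+3)%4 = 0 → [0, 1, 1, 3, 2, 3, 0, 0]
i=7: nums[7] = (0+0)%4 = 0 → [0, 1, 1, 3, 2, 3, 0, 0]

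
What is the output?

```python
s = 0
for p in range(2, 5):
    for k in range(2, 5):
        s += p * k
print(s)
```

81

p=2,k=2: s = 0+4 = 4
p=2,k=3: s = 4+6 = 10
p=2,k=4: s = 10+8 = 18
p=3,k=2: s = 18+6 = 24
p=3,k=3: s = 24+9 = 33
p=3,k=4: s = 33+12 = 45
p=4,k=2: s = 45+8 = 53
p=4,k=3: s = 53+12 = 65
p=4,k=4: s = 65+16 = 81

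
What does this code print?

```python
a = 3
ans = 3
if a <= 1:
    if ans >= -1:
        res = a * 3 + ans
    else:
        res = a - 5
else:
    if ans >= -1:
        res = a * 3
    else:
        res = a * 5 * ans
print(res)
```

9

a=3, ans=3
a <= 1 is False; ans >= -1 is True
→ res = a * 3 = 9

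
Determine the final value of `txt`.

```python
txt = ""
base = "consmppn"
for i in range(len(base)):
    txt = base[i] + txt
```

'nppmsnoc'

i=0: prepend 'c' → 'c'
i=1: prepend 'o' → 'oc'
i=2: prepend 'n' → 'noc'
i=3: prepend 's' → 'snoc'
i=4: prepend 'm' → 'msnoc'
i=5: prepend 'p' → 'pmsnoc'
i=6: prepend 'p' → 'ppmsnoc'
i=7: prepend 'n' → 'nppmsnoc'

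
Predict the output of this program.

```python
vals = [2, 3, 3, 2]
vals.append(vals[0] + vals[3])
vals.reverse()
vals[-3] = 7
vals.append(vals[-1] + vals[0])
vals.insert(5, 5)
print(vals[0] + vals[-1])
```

10

append vals[0]+vals[3] = 2+2 = 4 → [2, 3, 3, 2, 4]
reverse → [4, 2, 3, 3, 2]
vals[-3] = 7 → [4, 2, 7, 3, 2]
append vals[-1]+vals[0] = 2+4 = 6 → [4, 2, 7, 3, 2, 6]
insert 5 at 5 → [4, 2, 7, 3, 2, 5, 6]
vals[0]+vals[-1] = 4+6 = 10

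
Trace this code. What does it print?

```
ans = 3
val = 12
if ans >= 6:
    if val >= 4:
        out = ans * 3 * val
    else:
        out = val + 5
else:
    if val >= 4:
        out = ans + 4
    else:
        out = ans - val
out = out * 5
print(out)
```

35

ans=3, val=12
ans >= 6 is False; val >= 4 is True
→ out = ans + 4 = 7
out = 7*5 = 35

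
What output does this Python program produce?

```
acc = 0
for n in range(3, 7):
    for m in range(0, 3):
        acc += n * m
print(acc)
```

54

n=3,m=0: acc = 0+0 = 0
n=3,m=1: acc = 0+3 = 3
n=3,m=2: acc = 3+6 = 9
n=4,m=0: acc = 9+0 = 9
n=4,m=1: acc = 9+4 = 13
n=4,m=2: acc = 13+8 = 21
n=5,m=0: acc = 21+0 = 21
n=5,m=1: acc = 21+5 = 26
n=5,m=2: acc = 26+10 = 36
n=6,m=0: acc = 36+0 = 36
n=6,m=1: acc = 36+6 = 42
n=6,m=2: acc = 42+12 = 54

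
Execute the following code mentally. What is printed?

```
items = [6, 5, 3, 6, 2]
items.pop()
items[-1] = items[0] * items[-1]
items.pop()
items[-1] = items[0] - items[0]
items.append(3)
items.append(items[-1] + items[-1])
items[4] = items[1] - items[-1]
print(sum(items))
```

pop() removes 2 → [6, 5, 3, 6]
items[-1] = items[0]*items[-1] = 6*6 = 36 → [6, 5, 3, 36]
pop() removes 36 → [6, 5, 3]
items[-1] = items[0]-items[0] = 6-6 = 0 → [6, 5, 0]
append 3 → [6, 5, 0, 3]
append items[-1]+items[-1] = 3+3 = 6 → [6, 5, 0, 3, 6]
items[4] = items[1]-items[-1] = 5-6 = -1 → [6, 5, 0, 3, -1]
sum = 13

13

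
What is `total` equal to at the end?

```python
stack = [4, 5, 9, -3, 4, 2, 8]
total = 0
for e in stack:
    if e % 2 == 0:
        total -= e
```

e=4: even, total = 0-4 = -4
e=5: not even
e=9: not even
e=-3: not even
e=4: even, total = (-4)-4 = -8
e=2: even, total = (-8)-2 = -10
e=8: even, total = (-10)-8 = -18

-18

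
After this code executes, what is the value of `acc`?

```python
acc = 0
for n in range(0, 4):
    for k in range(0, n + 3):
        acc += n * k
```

n=0,k=0: acc = 0+0 = 0
n=0,k=1: acc = 0+0 = 0
n=0,k=2: acc = 0+0 = 0
n=1,k=0: acc = 0+0 = 0
n=1,k=1: acc = 0+1 = 1
n=1,k=2: acc = 1+2 = 3
n=1,k=3: acc = 3+3 = 6
n=2,k=0: acc = 6+0 = 6
n=2,k=1: acc = 6+2 = 8
n=2,k=2: acc = 8+4 = 12
n=2,k=3: acc = 12+6 = 18
n=2,k=4: acc = 18+8 = 26
n=3,k=0: acc = 26+0 = 26
n=3,k=1: acc = 26+3 = 29
n=3,k=2: acc = 29+6 = 35
n=3,k=3: acc = 35+9 = 44
n=3,k=4: acc = 44+12 = 56
n=3,k=5: acc = 56+15 = 71

71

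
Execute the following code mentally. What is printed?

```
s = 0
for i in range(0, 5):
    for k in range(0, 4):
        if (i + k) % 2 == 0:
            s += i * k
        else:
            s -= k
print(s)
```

i=0,k=0: even sum, s = 0+0 = 0
i=0,k=1: odd sum, s = 0-1 = -1
i=0,k=2: even sum, s = (-1)+0 = -1
i=0,k=3: odd sum, s = (-1)-3 = -4
i=1,k=0: odd sum, s = (-4)-0 = -4
i=1,k=1: even sum, s = (-4)+1 = -3
i=1,k=2: odd sum, s = (-3)-2 = -5
i=1,k=3: even sum, s = (-5)+3 = -2
i=2,k=0: even sum, s = (-2)+0 = -2
i=2,k=1: odd sum, s = (-2)-1 = -3
i=2,k=2: even sum, s = (-3)+4 = 1
i=2,k=3: odd sum, s = 1-3 = -2
i=3,k=0: odd sum, s = (-2)-0 = -2
i=3,k=1: even sum, s = (-2)+3 = 1
i=3,k=2: odd sum, s = 1-2 = -1
i=3,k=3: even sum, s = (-1)+9 = 8
i=4,k=0: even sum, s = 8+0 = 8
i=4,k=1: odd sum, s = 8-1 = 7
i=4,k=2: even sum, s = 7+8 = 15
i=4,k=3: odd sum, s = 15-3 = 12

12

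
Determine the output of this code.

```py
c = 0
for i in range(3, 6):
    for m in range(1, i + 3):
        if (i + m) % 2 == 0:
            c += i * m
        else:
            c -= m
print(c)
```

128

i=3,m=1: even sum, c = 0+3 = 3
i=3,m=2: odd sum, c = 3-2 = 1
i=3,m=3: even sum, c = 1+9 = 10
i=3,m=4: odd sum, c = 10-4 = 6
i=3,m=5: even sum, c = 6+15 = 21
i=4,m=1: odd sum, c = 21-1 = 20
i=4,m=2: even sum, c = 20+8 = 28
i=4,m=3: odd sum, c = 28-3 = 25
i=4,m=4: even sum, c = 25+16 = 41
i=4,m=5: odd sum, c = 41-5 = 36
i=4,m=6: even sum, c = 36+24 = 60
i=5,m=1: even sum, c = 60+5 = 65
i=5,m=2: odd sum, c = 65-2 = 63
i=5,m=3: even sum, c = 63+15 = 78
i=5,m=4: odd sum, c = 78-4 = 74
i=5,m=5: even sum, c = 74+25 = 99
i=5,m=6: odd sum, c = 99-6 = 93
i=5,m=7: even sum, c = 93+35 = 128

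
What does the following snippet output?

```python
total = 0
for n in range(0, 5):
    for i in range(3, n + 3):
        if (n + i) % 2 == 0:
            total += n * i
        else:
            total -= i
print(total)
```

60

n=1,i=3: even sum, total = 0+3 = 3
n=2,i=3: odd sum, total = 3-3 = 0
n=2,i=4: even sum, total = 0+8 = 8
n=3,i=3: even sum, total = 8+9 = 17
n=3,i=4: odd sum, total = 17-4 = 13
n=3,i=5: even sum, total = 13+15 = 28
n=4,i=3: odd sum, total = 28-3 = 25
n=4,i=4: even sum, total = 25+16 = 41
n=4,i=5: odd sum, total = 41-5 = 36
n=4,i=6: even sum, total = 36+24 = 60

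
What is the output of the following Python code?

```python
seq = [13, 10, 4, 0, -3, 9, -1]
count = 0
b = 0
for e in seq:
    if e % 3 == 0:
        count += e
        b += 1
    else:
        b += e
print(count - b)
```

e=13: not %3==0; b=13
e=10: not %3==0; b=23
e=4: not %3==0; b=27
e=0: %3==0, count = 0+0 = 0; b=28
e=-3: %3==0, count = 0+(-3) = -3; b=29
e=9: %3==0, count = (-3)+9 = 6; b=30
e=-1: not %3==0; b=29
count-b = 6-29 = -23

-23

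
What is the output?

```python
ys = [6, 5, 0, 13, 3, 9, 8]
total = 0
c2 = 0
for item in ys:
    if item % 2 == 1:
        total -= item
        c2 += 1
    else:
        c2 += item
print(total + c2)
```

-12

item=6: not odd; c2=6
item=5: odd, total = 0-5 = -5; c2=7
item=0: not odd; c2=7
item=13: odd, total = (-5)-13 = -18; c2=8
item=3: odd, total = (-18)-3 = -21; c2=9
item=9: odd, total = (-21)-9 = -30; c2=10
item=8: not odd; c2=18
total+c2 = (-30)+18 = -12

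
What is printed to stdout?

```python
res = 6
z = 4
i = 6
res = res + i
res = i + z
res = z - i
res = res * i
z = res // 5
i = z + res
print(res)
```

-12

res = 6+6 = 12
res = 6+4 = 10
res = 4-6 = -2
res = (-2)*6 = -12
z = (-12)//5 = -3
i = (-3)+(-12) = -15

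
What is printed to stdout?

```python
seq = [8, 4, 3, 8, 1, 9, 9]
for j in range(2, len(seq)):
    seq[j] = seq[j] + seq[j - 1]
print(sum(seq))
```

j=2: seq[2] = 3+4 = 7 → [8, 4, 7, 8, 1, 9, 9]
j=3: seq[3] = 8+7 = 15 → [8, 4, 7, 15, 1, 9, 9]
j=4: seq[4] = 1+15 = 16 → [8, 4, 7, 15, 16, 9, 9]
j=5: seq[5] = 9+16 = 25 → [8, 4, 7, 15, 16, 25, 9]
j=6: seq[6] = 9+25 = 34 → [8, 4, 7, 15, 16, 25, 34]
sum = 109

109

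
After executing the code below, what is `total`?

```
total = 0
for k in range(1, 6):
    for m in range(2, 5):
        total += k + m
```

k=1,m=2: total = 0+3 = 3
k=1,m=3: total = 3+4 = 7
k=1,m=4: total = 7+5 = 12
k=2,m=2: total = 12+4 = 16
k=2,m=3: total = 16+5 = 21
k=2,m=4: total = 21+6 = 27
k=3,m=2: total = 27+5 = 32
k=3,m=3: total = 32+6 = 38
k=3,m=4: total = 38+7 = 45
k=4,m=2: total = 45+6 = 51
k=4,m=3: total = 51+7 = 58
k=4,m=4: total = 58+8 = 66
k=5,m=2: total = 66+7 = 73
k=5,m=3: total = 73+8 = 81
k=5,m=4: total = 81+9 = 90

90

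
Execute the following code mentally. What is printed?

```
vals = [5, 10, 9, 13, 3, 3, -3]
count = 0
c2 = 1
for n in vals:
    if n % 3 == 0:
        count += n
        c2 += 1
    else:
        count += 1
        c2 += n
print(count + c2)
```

48

n=5: not %3==0, count = 0+1 = 1; c2=6
n=10: not %3==0, count = 1+1 = 2; c2=16
n=9: %3==0, count = 2+9 = 11; c2=17
n=13: not %3==0, count = 11+1 = 12; c2=30
n=3: %3==0, count = 12+3 = 15; c2=31
n=3: %3==0, count = 15+3 = 18; c2=32
n=-3: %3==0, count = 18+(-3) = 15; c2=33
count+c2 = 15+33 = 48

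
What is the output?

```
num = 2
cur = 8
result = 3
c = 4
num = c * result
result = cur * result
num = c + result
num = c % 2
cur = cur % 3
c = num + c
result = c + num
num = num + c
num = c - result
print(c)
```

num = 4*3 = 12
result = 8*3 = 24
num = 4+24 = 28
num = 4%2 = 0
cur = 8%3 = 2
c = 0+4 = 4
result = 4+0 = 4
num = 0+4 = 4
num = 4-4 = 0

4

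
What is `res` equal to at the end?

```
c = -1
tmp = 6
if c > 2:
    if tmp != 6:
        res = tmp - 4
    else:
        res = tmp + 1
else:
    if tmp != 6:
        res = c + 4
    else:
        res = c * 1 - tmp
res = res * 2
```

c=-1, tmp=6
c > 2 is False; tmp != 6 is False
→ res = c * 1 - tmp = -7
res = (-7)*2 = -14

-14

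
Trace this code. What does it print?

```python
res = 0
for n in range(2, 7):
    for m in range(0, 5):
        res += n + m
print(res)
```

n=2,m=0: res = 0+2 = 2
n=2,m=1: res = 2+3 = 5
n=2,m=2: res = 5+4 = 9
n=2,m=3: res = 9+5 = 14
n=2,m=4: res = 14+6 = 20
n=3,m=0: res = 20+3 = 23
n=3,m=1: res = 23+4 = 27
n=3,m=2: res = 27+5 = 32
n=3,m=3: res = 32+6 = 38
n=3,m=4: res = 38+7 = 45
n=4,m=0: res = 45+4 = 49
n=4,m=1: res = 49+5 = 54
n=4,m=2: res = 54+6 = 60
n=4,m=3: res = 60+7 = 67
n=4,m=4: res = 67+8 = 75
n=5,m=0: res = 75+5 = 80
n=5,m=1: res = 80+6 = 86
n=5,m=2: res = 86+7 = 93
n=5,m=3: res = 93+8 = 101
n=5,m=4: res = 101+9 = 110
n=6,m=0: res = 110+6 = 116
n=6,m=1: res = 116+7 = 123
n=6,m=2: res = 123+8 = 131
n=6,m=3: res = 131+9 = 140
n=6,m=4: res = 140+10 = 150

150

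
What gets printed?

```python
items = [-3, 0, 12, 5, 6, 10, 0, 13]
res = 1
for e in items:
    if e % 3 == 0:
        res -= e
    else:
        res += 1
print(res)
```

e=-3: %3==0, res = 1-(-3) = 4
e=0: %3==0, res = 4-0 = 4
e=12: %3==0, res = 4-12 = -8
e=5: not %3==0, res = (-8)+1 = -7
e=6: %3==0, res = (-7)-6 = -13
e=10: not %3==0, res = (-13)+1 = -12
e=0: %3==0, res = (-12)-0 = -12
e=13: not %3==0, res = (-12)+1 = -11

-11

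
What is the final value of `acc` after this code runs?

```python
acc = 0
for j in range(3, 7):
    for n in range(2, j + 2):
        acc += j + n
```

156

j=3,n=2: acc = 0+5 = 5
j=3,n=3: acc = 5+6 = 11
j=3,n=4: acc = 11+7 = 18
j=4,n=2: acc = 18+6 = 24
j=4,n=3: acc = 24+7 = 31
j=4,n=4: acc = 31+8 = 39
j=4,n=5: acc = 39+9 = 48
j=5,n=2: acc = 48+7 = 55
j=5,n=3: acc = 55+8 = 63
j=5,n=4: acc = 63+9 = 72
j=5,n=5: acc = 72+10 = 82
j=5,n=6: acc = 82+11 = 93
j=6,n=2: acc = 93+8 = 101
j=6,n=3: acc = 101+9 = 110
j=6,n=4: acc = 110+10 = 120
j=6,n=5: acc = 120+11 = 131
j=6,n=6: acc = 131+12 = 143
j=6,n=7: acc = 143+13 = 156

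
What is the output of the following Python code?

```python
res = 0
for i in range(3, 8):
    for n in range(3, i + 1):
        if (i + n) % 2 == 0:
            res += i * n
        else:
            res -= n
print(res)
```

i=3,n=3: even sum, res = 0+9 = 9
i=4,n=3: odd sum, res = 9-3 = 6
i=4,n=4: even sum, res = 6+16 = 22
i=5,n=3: even sum, res = 22+15 = 37
i=5,n=4: odd sum, res = 37-4 = 33
i=5,n=5: even sum, res = 33+25 = 58
i=6,n=3: odd sum, res = 58-3 = 55
i=6,n=4: even sum, res = 55+24 = 79
i=6,n=5: odd sum, res = 79-5 = 74
i=6,n=6: even sum, res = 74+36 = 110
i=7,n=3: even sum, res = 110+21 = 131
i=7,n=4: odd sum, res = 131-4 = 127
i=7,n=5: even sum, res = 127+35 = 162
i=7,n=6: odd sum, res = 162-6 = 156
i=7,n=7: even sum, res = 156+49 = 205

205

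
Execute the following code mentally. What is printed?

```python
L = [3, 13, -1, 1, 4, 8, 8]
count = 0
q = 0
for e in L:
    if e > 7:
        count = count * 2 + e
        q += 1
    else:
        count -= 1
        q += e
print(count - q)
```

e=3: not >7, count = 0-1 = -1; q=3
e=13: >7, count = (-1)*2+13 = 11; q=4
e=-1: not >7, count = 11-1 = 10; q=3
e=1: not >7, count = 10-1 = 9; q=4
e=4: not >7, count = 9-1 = 8; q=8
e=8: >7, count = 8*2+8 = 24; q=9
e=8: >7, count = 24*2+8 = 56; q=10
count-q = 56-10 = 46

46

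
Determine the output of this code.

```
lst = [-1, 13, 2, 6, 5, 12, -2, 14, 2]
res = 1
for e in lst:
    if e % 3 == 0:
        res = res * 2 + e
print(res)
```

e=-1: not %3==0
e=13: not %3==0
e=2: not %3==0
e=6: %3==0, res = 1*2+6 = 8
e=5: not %3==0
e=12: %3==0, res = 8*2+12 = 28
e=-2: not %3==0
e=14: not %3==0
e=2: not %3==0

28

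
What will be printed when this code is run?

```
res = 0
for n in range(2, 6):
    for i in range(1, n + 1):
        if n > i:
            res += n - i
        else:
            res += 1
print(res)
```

24

n=2,i=1: 2>1, res = 0+1 = 1
n=2,i=2: not 2>2, res = 1+1 = 2
n=3,i=1: 3>1, res = 2+2 = 4
n=3,i=2: 3>2, res = 4+1 = 5
n=3,i=3: not 3>3, res = 5+1 = 6
n=4,i=1: 4>1, res = 6+3 = 9
n=4,i=2: 4>2, res = 9+2 = 11
n=4,i=3: 4>3, res = 11+1 = 12
n=4,i=4: not 4>4, res = 12+1 = 13
n=5,i=1: 5>1, res = 13+4 = 17
n=5,i=2: 5>2, res = 17+3 = 20
n=5,i=3: 5>3, res = 20+2 = 22
n=5,i=4: 5>4, res = 22+1 = 23
n=5,i=5: not 5>5, res = 23+1 = 24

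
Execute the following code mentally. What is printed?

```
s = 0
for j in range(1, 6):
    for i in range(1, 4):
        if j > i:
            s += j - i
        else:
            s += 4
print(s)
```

j=1,i=1: not 1>1, s = 0+4 = 4
j=1,i=2: not 1>2, s = 4+4 = 8
j=1,i=3: not 1>3, s = 8+4 = 12
j=2,i=1: 2>1, s = 12+1 = 13
j=2,i=2: not 2>2, s = 13+4 = 17
j=2,i=3: not 2>3, s = 17+4 = 21
j=3,i=1: 3>1, s = 21+2 = 23
j=3,i=2: 3>2, s = 23+1 = 24
j=3,i=3: not 3>3, s = 24+4 = 28
j=4,i=1: 4>1, s = 28+3 = 31
j=4,i=2: 4>2, s = 31+2 = 33
j=4,i=3: 4>3, s = 33+1 = 34
j=5,i=1: 5>1, s = 34+4 = 38
j=5,i=2: 5>2, s = 38+3 = 41
j=5,i=3: 5>3, s = 41+2 = 43

43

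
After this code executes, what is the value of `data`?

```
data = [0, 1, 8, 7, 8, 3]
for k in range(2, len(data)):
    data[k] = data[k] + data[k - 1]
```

[0, 1, 9, 16, 24, 27]

k=2: data[2] = 8+1 = 9 → [0, 1, 9, 7, 8, 3]
k=3: data[3] = 7+9 = 16 → [0, 1, 9, 16, 8, 3]
k=4: data[4] = 8+16 = 24 → [0, 1, 9, 16, 24, 3]
k=5: data[5] = 3+24 = 27 → [0, 1, 9, 16, 24, 27]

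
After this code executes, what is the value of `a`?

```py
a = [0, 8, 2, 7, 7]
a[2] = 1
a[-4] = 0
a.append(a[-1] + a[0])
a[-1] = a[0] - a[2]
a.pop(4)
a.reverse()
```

a[2] = 1 → [0, 8, 1, 7, 7]
a[-4] = 0 → [0, 0, 1, 7, 7]
append a[-1]+a[0] = 7+0 = 7 → [0, 0, 1, 7, 7, 7]
a[-1] = a[0]-a[2] = 0-1 = -1 → [0, 0, 1, 7, 7, -1]
pop(4) removes 7 → [0, 0, 1, 7, -1]
reverse → [-1, 7, 1, 0, 0]

[-1, 7, 1, 0, 0]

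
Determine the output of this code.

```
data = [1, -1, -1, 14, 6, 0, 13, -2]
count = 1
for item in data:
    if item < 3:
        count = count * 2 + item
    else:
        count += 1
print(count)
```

44

item=1: <3, count = 1*2+1 = 3
item=-1: <3, count = 3*2+(-1) = 5
item=-1: <3, count = 5*2+(-1) = 9
item=14: not <3, count = 9+1 = 10
item=6: not <3, count = 10+1 = 11
item=0: <3, count = 11*2+0 = 22
item=13: not <3, count = 22+1 = 23
item=-2: <3, count = 23*2+(-2) = 44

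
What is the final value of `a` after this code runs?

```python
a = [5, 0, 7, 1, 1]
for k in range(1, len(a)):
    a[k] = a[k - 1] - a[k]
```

k=1: a[1] = 5-0 = 5 → [5, 5, 7, 1, 1]
k=2: a[2] = 5-7 = -2 → [5, 5, -2, 1, 1]
k=3: a[3] = (-2)-1 = -3 → [5, 5, -2, -3, 1]
k=4: a[4] = (-3)-1 = -4 → [5, 5, -2, -3, -4]

[5, 5, -2, -3, -4]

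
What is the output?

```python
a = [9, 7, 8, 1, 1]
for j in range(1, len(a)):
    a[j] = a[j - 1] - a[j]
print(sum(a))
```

-10

j=1: a[1] = 9-7 = 2 → [9, 2, 8, 1, 1]
j=2: a[2] = 2-8 = -6 → [9, 2, -6, 1, 1]
j=3: a[3] = (-6)-1 = -7 → [9, 2, -6, -7, 1]
j=4: a[4] = (-7)-1 = -8 → [9, 2, -6, -7, -8]
sum = -10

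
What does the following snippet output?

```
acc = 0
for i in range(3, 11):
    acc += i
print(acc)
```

52

i=3: acc = 0+3 = 3
i=4: acc = 3+4 = 7
i=5: acc = 7+5 = 12
i=6: acc = 12+6 = 18
i=7: acc = 18+7 = 25
i=8: acc = 25+8 = 33
i=9: acc = 33+9 = 42
i=10: acc = 42+10 = 52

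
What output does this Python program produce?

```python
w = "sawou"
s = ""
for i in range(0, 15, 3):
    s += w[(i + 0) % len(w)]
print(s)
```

soauw

i=0: add w[0]='s' → 's'
i=3: add w[3]='o' → 'so'
i=6: add w[1]='a' → 'soa'
i=9: add w[4]='u' → 'soau'
i=12: add w[2]='w' → 'soauw'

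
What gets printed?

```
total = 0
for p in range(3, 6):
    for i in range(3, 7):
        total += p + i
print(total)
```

p=3,i=3: total = 0+6 = 6
p=3,i=4: total = 6+7 = 13
p=3,i=5: total = 13+8 = 21
p=3,i=6: total = 21+9 = 30
p=4,i=3: total = 30+7 = 37
p=4,i=4: total = 37+8 = 45
p=4,i=5: total = 45+9 = 54
p=4,i=6: total = 54+10 = 64
p=5,i=3: total = 64+8 = 72
p=5,i=4: total = 72+9 = 81
p=5,i=5: total = 81+10 = 91
p=5,i=6: total = 91+11 = 102

102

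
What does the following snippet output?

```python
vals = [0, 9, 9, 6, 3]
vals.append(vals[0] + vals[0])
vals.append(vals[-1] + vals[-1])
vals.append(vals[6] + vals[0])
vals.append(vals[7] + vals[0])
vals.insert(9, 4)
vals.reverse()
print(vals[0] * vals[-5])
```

append vals[0]+vals[0] = 0+0 = 0 → [0, 9, 9, 6, 3, 0]
append vals[-1]+vals[-1] = 0+0 = 0 → [0, 9, 9, 6, 3, 0, 0]
append vals[6]+vals[0] = 0+0 = 0 → [0, 9, 9, 6, 3, 0, 0, 0]
append vals[7]+vals[0] = 0+0 = 0 → [0, 9, 9, 6, 3, 0, 0, 0, 0]
insert 4 at 9 → [0, 9, 9, 6, 3, 0, 0, 0, 0, 4]
reverse → [4, 0, 0, 0, 0, 3, 6, 9, 9, 0]
vals[0]*vals[-5] = 4*3 = 12

12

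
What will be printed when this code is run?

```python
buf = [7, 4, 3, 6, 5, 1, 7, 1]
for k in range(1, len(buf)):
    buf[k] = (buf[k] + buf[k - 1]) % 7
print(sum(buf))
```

37

k=1: buf[1] = (4+7)%7 = 4 → [7, 4, 3, 6, 5, 1, 7, 1]
k=2: buf[2] = (3+4)%7 = 0 → [7, 4, 0, 6, 5, 1, 7, 1]
k=3: buf[3] = (6+0)%7 = 6 → [7, 4, 0, 6, 5, 1, 7, 1]
k=4: buf[4] = (5+6)%7 = 4 → [7, 4, 0, 6, 4, 1, 7, 1]
k=5: buf[5] = (1+4)%7 = 5 → [7, 4, 0, 6, 4, 5, 7, 1]
k=6: buf[6] = (7+5)%7 = 5 → [7, 4, 0, 6, 4, 5, 5, 1]
k=7: buf[7] = (1+5)%7 = 6 → [7, 4, 0, 6, 4, 5, 5, 6]
sum = 37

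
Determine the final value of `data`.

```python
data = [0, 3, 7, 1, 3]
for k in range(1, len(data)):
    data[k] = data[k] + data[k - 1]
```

k=1: data[1] = 3+0 = 3 → [0, 3, 7, 1, 3]
k=2: data[2] = 7+3 = 10 → [0, 3, 10, 1, 3]
k=3: data[3] = 1+10 = 11 → [0, 3, 10, 11, 3]
k=4: data[4] = 3+11 = 14 → [0, 3, 10, 11, 14]

[0, 3, 10, 11, 14]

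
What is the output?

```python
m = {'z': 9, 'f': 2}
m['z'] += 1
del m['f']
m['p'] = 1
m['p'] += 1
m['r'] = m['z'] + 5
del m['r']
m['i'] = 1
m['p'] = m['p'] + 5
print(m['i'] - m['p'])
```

-6

m['z'] = 9+1 = 10 → {'z': 10, 'f': 2}
del 'f' → {'z': 10}
m['p'] = 1 → {'z': 10, 'p': 1}
m['p'] = 1+1 = 2 → {'z': 10, 'p': 2}
m['r'] = m['z']+5 = 15 → {'z': 10, 'p': 2, 'r': 15}
del 'r' → {'z': 10, 'p': 2}
m['i'] = 1 → {'z': 10, 'p': 2, 'i': 1}
m['p'] = m['p']+5 = 7 → {'z': 10, 'p': 7, 'i': 1}
m['i']-m['p'] = 1-7 = -6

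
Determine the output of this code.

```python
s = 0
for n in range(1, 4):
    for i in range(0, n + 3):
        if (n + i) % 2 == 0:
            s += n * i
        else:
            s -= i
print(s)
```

31

n=1,i=0: odd sum, s = 0-0 = 0
n=1,i=1: even sum, s = 0+1 = 1
n=1,i=2: odd sum, s = 1-2 = -1
n=1,i=3: even sum, s = (-1)+3 = 2
n=2,i=0: even sum, s = 2+0 = 2
n=2,i=1: odd sum, s = 2-1 = 1
n=2,i=2: even sum, s = 1+4 = 5
n=2,i=3: odd sum, s = 5-3 = 2
n=2,i=4: even sum, s = 2+8 = 10
n=3,i=0: odd sum, s = 10-0 = 10
n=3,i=1: even sum, s = 10+3 = 13
n=3,i=2: odd sum, s = 13-2 = 11
n=3,i=3: even sum, s = 11+9 = 20
n=3,i=4: odd sum, s = 20-4 = 16
n=3,i=5: even sum, s = 16+15 = 31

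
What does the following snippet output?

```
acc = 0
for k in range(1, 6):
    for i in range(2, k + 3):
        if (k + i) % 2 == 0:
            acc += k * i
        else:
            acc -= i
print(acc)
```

131

k=1,i=2: odd sum, acc = 0-2 = -2
k=1,i=3: even sum, acc = (-2)+3 = 1
k=2,i=2: even sum, acc = 1+4 = 5
k=2,i=3: odd sum, acc = 5-3 = 2
k=2,i=4: even sum, acc = 2+8 = 10
k=3,i=2: odd sum, acc = 10-2 = 8
k=3,i=3: even sum, acc = 8+9 = 17
k=3,i=4: odd sum, acc = 17-4 = 13
k=3,i=5: even sum, acc = 13+15 = 28
k=4,i=2: even sum, acc = 28+8 = 36
k=4,i=3: odd sum, acc = 36-3 = 33
k=4,i=4: even sum, acc = 33+16 = 49
k=4,i=5: odd sum, acc = 49-5 = 44
k=4,i=6: even sum, acc = 44+24 = 68
k=5,i=2: odd sum, acc = 68-2 = 66
k=5,i=3: even sum, acc = 66+15 = 81
k=5,i=4: odd sum, acc = 81-4 = 77
k=5,i=5: even sum, acc = 77+25 = 102
k=5,i=6: odd sum, acc = 102-6 = 96
k=5,i=7: even sum, acc = 96+35 = 131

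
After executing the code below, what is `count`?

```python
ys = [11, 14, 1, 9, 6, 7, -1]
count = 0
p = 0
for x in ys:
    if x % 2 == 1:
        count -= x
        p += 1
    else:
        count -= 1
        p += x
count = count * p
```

-725

x=11: odd, count = 0-11 = -11; p=1
x=14: not odd, count = (-11)-1 = -12; p=15
x=1: odd, count = (-12)-1 = -13; p=16
x=9: odd, count = (-13)-9 = -22; p=17
x=6: not odd, count = (-22)-1 = -23; p=23
x=7: odd, count = (-23)-7 = -30; p=24
x=-1: odd, count = (-30)-(-1) = -29; p=25
count*p = (-29)*25 = -725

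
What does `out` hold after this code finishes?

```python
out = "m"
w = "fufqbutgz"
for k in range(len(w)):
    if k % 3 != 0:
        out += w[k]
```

'mufbugz'

k=0: skip
k=1: add 'u' → 'mu'
k=2: add 'f' → 'muf'
k=3: skip
k=4: add 'b' → 'mufb'
k=5: add 'u' → 'mufbu'
k=6: skip
k=7: add 'g' → 'mufbug'
k=8: add 'z' → 'mufbugz'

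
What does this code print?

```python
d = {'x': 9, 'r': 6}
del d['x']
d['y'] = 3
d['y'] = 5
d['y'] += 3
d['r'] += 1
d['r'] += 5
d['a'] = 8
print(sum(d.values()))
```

28

del 'x' → {'r': 6}
d['y'] = 3 → {'r': 6, 'y': 3}
d['y'] = 5 → {'r': 6, 'y': 5}
d['y'] = 5+3 = 8 → {'r': 6, 'y': 8}
d['r'] = 6+1 = 7 → {'r': 7, 'y': 8}
d['r'] = 7+5 = 12 → {'r': 12, 'y': 8}
d['a'] = 8 → {'r': 12, 'y': 8, 'a': 8}
sum of values = 28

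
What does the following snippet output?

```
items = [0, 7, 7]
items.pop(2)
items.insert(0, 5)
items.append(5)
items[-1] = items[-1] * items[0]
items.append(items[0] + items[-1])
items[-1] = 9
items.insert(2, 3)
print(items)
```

pop(2) removes 7 → [0, 7]
insert 5 at 0 → [5, 0, 7]
append 5 → [5, 0, 7, 5]
items[-1] = items[-1]*items[0] = 5*5 = 25 → [5, 0, 7, 25]
append items[0]+items[-1] = 5+25 = 30 → [5, 0, 7, 25, 30]
items[-1] = 9 → [5, 0, 7, 25, 9]
insert 3 at 2 → [5, 0, 3, 7, 25, 9]

[5, 0, 3, 7, 25, 9]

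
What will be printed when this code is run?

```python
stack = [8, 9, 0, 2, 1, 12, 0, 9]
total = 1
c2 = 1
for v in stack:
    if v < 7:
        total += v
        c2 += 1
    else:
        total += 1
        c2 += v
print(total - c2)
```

-35

v=8: not <7, total = 1+1 = 2; c2=9
v=9: not <7, total = 2+1 = 3; c2=18
v=0: <7, total = 3+0 = 3; c2=19
v=2: <7, total = 3+2 = 5; c2=20
v=1: <7, total = 5+1 = 6; c2=21
v=12: not <7, total = 6+1 = 7; c2=33
v=0: <7, total = 7+0 = 7; c2=34
v=9: not <7, total = 7+1 = 8; c2=43
total-c2 = 8-43 = -35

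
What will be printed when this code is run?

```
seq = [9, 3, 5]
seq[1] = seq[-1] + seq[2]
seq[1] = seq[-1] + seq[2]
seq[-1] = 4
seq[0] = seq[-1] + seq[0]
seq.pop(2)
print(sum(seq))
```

seq[1] = seq[-1]+seq[2] = 5+5 = 10 → [9, 10, 5]
seq[1] = seq[-1]+seq[2] = 5+5 = 10 → [9, 10, 5]
seq[-1] = 4 → [9, 10, 4]
seq[0] = seq[-1]+seq[0] = 4+9 = 13 → [13, 10, 4]
pop(2) removes 4 → [13, 10]
sum = 23

23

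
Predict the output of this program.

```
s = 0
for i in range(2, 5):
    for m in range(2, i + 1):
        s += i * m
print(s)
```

55

i=2,m=2: s = 0+4 = 4
i=3,m=2: s = 4+6 = 10
i=3,m=3: s = 10+9 = 19
i=4,m=2: s = 19+8 = 27
i=4,m=3: s = 27+12 = 39
i=4,m=4: s = 39+16 = 55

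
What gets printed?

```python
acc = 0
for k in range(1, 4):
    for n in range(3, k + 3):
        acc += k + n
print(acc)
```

36

k=1,n=3: acc = 0+4 = 4
k=2,n=3: acc = 4+5 = 9
k=2,n=4: acc = 9+6 = 15
k=3,n=3: acc = 15+6 = 21
k=3,n=4: acc = 21+7 = 28
k=3,n=5: acc = 28+8 = 36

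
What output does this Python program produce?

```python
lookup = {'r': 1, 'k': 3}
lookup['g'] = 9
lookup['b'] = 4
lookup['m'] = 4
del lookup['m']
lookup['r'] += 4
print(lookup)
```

{'r': 5, 'k': 3, 'g': 9, 'b': 4}

lookup['g'] = 9 → {'r': 1, 'k': 3, 'g': 9}
lookup['b'] = 4 → {'r': 1, 'k': 3, 'g': 9, 'b': 4}
lookup['m'] = 4 → {'r': 1, 'k': 3, 'g': 9, 'b': 4, 'm': 4}
del 'm' → {'r': 1, 'k': 3, 'g': 9, 'b': 4}
lookup['r'] = 1+4 = 5 → {'r': 5, 'k': 3, 'g': 9, 'b': 4}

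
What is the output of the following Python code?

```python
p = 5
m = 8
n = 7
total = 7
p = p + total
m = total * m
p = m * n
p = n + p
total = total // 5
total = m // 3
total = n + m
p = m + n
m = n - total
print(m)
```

-56

p = 5+7 = 12
m = 7*8 = 56
p = 56*7 = 392
p = 7+392 = 399
total = 7//5 = 1
total = 56//3 = 18
total = 7+56 = 63
p = 56+7 = 63
m = 7-63 = -56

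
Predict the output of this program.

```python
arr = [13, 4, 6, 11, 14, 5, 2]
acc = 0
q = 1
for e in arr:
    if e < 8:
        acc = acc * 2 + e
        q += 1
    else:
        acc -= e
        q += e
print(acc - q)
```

e=13: not <8, acc = 0-13 = -13; q=14
e=4: <8, acc = (-13)*2+4 = -22; q=15
e=6: <8, acc = (-22)*2+6 = -38; q=16
e=11: not <8, acc = (-38)-11 = -49; q=27
e=14: not <8, acc = (-49)-14 = -63; q=41
e=5: <8, acc = (-63)*2+5 = -121; q=42
e=2: <8, acc = (-121)*2+2 = -240; q=43
acc-q = (-240)-43 = -283

-283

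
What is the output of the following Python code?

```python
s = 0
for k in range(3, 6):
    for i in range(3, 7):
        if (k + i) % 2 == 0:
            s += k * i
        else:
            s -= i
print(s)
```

k=3,i=3: even sum, s = 0+9 = 9
k=3,i=4: odd sum, s = 9-4 = 5
k=3,i=5: even sum, s = 5+15 = 20
k=3,i=6: odd sum, s = 20-6 = 14
k=4,i=3: odd sum, s = 14-3 = 11
k=4,i=4: even sum, s = 11+16 = 27
k=4,i=5: odd sum, s = 27-5 = 22
k=4,i=6: even sum, s = 22+24 = 46
k=5,i=3: even sum, s = 46+15 = 61
k=5,i=4: odd sum, s = 61-4 = 57
k=5,i=5: even sum, s = 57+25 = 82
k=5,i=6: odd sum, s = 82-6 = 76

76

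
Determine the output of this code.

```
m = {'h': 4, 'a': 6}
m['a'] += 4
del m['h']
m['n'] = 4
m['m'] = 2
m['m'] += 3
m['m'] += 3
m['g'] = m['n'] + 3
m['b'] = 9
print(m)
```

m['a'] = 6+4 = 10 → {'h': 4, 'a': 10}
del 'h' → {'a': 10}
m['n'] = 4 → {'a': 10, 'n': 4}
m['m'] = 2 → {'a': 10, 'n': 4, 'm': 2}
m['m'] = 2+3 = 5 → {'a': 10, 'n': 4, 'm': 5}
m['m'] = 5+3 = 8 → {'a': 10, 'n': 4, 'm': 8}
m['g'] = m['n']+3 = 7 → {'a': 10, 'n': 4, 'm': 8, 'g': 7}
m['b'] = 9 → {'a': 10, 'n': 4, 'm': 8, 'g': 7, 'b': 9}

{'a': 10, 'n': 4, 'm': 8, 'g': 7, 'b': 9}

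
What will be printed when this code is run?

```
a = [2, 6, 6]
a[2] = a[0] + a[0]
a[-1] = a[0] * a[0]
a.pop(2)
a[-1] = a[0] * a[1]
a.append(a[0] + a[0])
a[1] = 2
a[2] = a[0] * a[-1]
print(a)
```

a[2] = a[0]+a[0] = 2+2 = 4 → [2, 6, 4]
a[-1] = a[0]*a[0] = 2*2 = 4 → [2, 6, 4]
pop(2) removes 4 → [2, 6]
a[-1] = a[0]*a[1] = 2*6 = 12 → [2, 12]
append a[0]+a[0] = 2+2 = 4 → [2, 12, 4]
a[1] = 2 → [2, 2, 4]
a[2] = a[0]*a[-1] = 2*4 = 8 → [2, 2, 8]

[2, 2, 8]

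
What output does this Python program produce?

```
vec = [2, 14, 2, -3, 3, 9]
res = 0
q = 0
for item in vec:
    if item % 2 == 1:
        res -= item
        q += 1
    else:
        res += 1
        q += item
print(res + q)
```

item=2: not odd, res = 0+1 = 1; q=2
item=14: not odd, res = 1+1 = 2; q=16
item=2: not odd, res = 2+1 = 3; q=18
item=-3: odd, res = 3-(-3) = 6; q=19
item=3: odd, res = 6-3 = 3; q=20
item=9: odd, res = 3-9 = -6; q=21
res+q = (-6)+21 = 15

15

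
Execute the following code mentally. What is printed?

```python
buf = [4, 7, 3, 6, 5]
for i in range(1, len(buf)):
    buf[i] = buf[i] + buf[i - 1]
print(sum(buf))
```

74

i=1: buf[1] = 7+4 = 11 → [4, 11, 3, 6, 5]
i=2: buf[2] = 3+11 = 14 → [4, 11, 14, 6, 5]
i=3: buf[3] = 6+14 = 20 → [4, 11, 14, 20, 5]
i=4: buf[4] = 5+20 = 25 → [4, 11, 14, 20, 25]
sum = 74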